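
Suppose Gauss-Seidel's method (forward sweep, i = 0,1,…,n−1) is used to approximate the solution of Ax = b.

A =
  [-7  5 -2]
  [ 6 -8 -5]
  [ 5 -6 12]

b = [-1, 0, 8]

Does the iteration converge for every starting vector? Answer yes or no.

yes

Write A = D+L+U with D = diag(-7, -8, 12).
T_GS = -(D+L)⁻¹U: row 0 first, T[0,1] = -(5)/(-7) = +0.7143; later rows by forward substitution.
  T[0,:] = [+0.0000, +0.7143, -0.2857]
  T[1,:] = [+0.0000, +0.5357, -0.8393]
  T[2,:] = [+0.0000, -0.0298, -0.3006]
|roots of det(T-λI)|: 0.5646, 0.3295, 0.0000.
ρ = 0.5646; 0.5646 < 1 ⇒ converges.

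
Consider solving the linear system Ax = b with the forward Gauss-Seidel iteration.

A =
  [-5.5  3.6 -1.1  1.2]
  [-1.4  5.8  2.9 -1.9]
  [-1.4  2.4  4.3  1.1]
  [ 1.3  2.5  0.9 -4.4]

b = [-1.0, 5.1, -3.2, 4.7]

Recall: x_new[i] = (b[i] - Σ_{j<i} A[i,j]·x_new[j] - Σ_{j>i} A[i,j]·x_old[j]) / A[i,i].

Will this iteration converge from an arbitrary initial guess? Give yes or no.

yes

Diagonal D = diag(-5.5, 5.8, 4.3, -4.4); L, U strict lower/upper.
GS T = -(D+L)⁻¹U: row 0 first, T[0,1] = -(3.6)/(-5.5) = +0.6545; later rows by forward substitution.
  T[0,:] = [+0.0000 +0.6545 -0.2000 +0.2182]
  T[1,:] = [+0.0000 +0.1580 -0.5483 +0.3803]
  T[2,:] = [+0.0000 +0.1249 +0.2409 -0.3970]
  T[3,:] = [+0.0000 +0.3087 -0.3213 +0.1993]
moduli |λ_i(T)| = 0.7262, 0.1846, 0.1846, 0.0000.
ρ = 0.7262; 0.7262 < 1: convergent.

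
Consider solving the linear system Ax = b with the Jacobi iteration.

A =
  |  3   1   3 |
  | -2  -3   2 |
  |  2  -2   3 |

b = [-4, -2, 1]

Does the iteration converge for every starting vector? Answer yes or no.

no

A = D + L + U where D = diag(3, -3, 3).
Jacobi T = -D⁻¹(L+U): T[0,2] = -(3)/(3) = -1.0000; T[0,0] = 0.
  T[0,:] = [+0.0000  -0.3333  -1.0000]
  T[1,:] = [-0.6667  +0.0000  +0.6667]
  T[2,:] = [-0.6667  +0.6667  +0.0000]
|roots of det(T-λI)|: 1.3333, 0.6667, 0.6667.
ρ = 1.3333; 1.3333 > 1 ⇒ diverges.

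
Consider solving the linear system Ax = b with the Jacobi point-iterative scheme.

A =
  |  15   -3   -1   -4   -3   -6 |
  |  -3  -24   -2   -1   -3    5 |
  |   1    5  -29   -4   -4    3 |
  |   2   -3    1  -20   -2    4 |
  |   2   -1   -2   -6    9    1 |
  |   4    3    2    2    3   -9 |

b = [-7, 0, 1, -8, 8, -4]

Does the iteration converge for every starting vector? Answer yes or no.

Let D = diag(15, -24, -29, -20, 9, -9); L, U the strict triangles.
T_J = -D⁻¹(L+U): T[0,1] = -(-3)/(15) = +0.2000; T[0,0] = 0.
  T[0,:] = [+0.0000, +0.2000, +0.0667, +0.2667, +0.2000, +0.4000]
  T[1,:] = [-0.1250, +0.0000, -0.0833, -0.0417, -0.1250, +0.2083]
  T[2,:] = [+0.0345, +0.1724, +0.0000, -0.1379, -0.1379, +0.1034]
  T[3,:] = [+0.1000, -0.1500, +0.0500, +0.0000, -0.1000, +0.2000]
  T[4,:] = [-0.2222, +0.1111, +0.2222, +0.6667, +0.0000, -0.1111]
  T[5,:] = [+0.4444, +0.3333, +0.2222, +0.2222, +0.3333, +0.0000]
|λ(T)| sorted: 0.5992, 0.4268, 0.4268, 0.3963, 0.1048, 0.1048.
ρ(T) = max|λ| = 0.5992; 0.5992 < 1 ⇒ converges.

yes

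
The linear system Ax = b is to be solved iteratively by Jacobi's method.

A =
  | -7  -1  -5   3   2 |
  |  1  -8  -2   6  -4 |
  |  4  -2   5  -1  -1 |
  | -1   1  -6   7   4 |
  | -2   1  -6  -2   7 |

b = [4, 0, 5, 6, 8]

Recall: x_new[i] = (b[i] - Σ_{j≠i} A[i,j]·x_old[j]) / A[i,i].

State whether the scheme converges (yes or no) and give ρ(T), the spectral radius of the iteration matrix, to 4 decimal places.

Let D = diag(-7, -8, 5, 7, 7); L, U the strict triangles.
Jacobi: T = -D⁻¹(L+U), T[4,3] = -(-2)/(7) = +0.2857; T[4,4] = 0.
  T[0,:] = [+0.0000 -0.1429 -0.7143 +0.4286 +0.2857]
  T[1,:] = [+0.1250 +0.0000 -0.2500 +0.7500 -0.5000]
  T[2,:] = [-0.8000 +0.4000 +0.0000 +0.2000 +0.2000]
  T[3,:] = [+0.1429 -0.1429 +0.8571 +0.0000 -0.5714]
  T[4,:] = [+0.2857 -0.1429 +0.8571 +0.2857 +0.0000]
|λ(T)| sorted: 1.1728, 0.7211, 0.7211, 0.4282, 0.4282.
ρ(T) = max|λ| = 1.1728; 1.1728 > 1 ⇒ diverges.

no, ρ = 1.1728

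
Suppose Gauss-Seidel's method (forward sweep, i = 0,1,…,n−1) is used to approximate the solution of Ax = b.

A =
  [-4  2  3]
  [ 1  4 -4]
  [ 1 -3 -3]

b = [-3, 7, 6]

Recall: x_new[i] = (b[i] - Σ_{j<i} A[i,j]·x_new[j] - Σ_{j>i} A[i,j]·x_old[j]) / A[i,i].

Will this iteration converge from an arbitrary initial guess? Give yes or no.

Split A = D + L + U, D = diag(-4, 4, -3).
Gauss-Seidel: T = -(D+L)⁻¹U, row 0 first, T[0,1] = -(2)/(-4) = +0.5000; later rows by forward substitution.
  T[0,:] = [+0.0000 +0.5000 +0.7500]
  T[1,:] = [+0.0000 -0.1250 +0.8125]
  T[2,:] = [+0.0000 +0.2917 -0.5625]
moduli |λ_i(T)| = 0.8774, 0.1899, 0.0000.
ρ(T) = max|λ| = 0.8774; 0.8774 < 1: convergent.

yes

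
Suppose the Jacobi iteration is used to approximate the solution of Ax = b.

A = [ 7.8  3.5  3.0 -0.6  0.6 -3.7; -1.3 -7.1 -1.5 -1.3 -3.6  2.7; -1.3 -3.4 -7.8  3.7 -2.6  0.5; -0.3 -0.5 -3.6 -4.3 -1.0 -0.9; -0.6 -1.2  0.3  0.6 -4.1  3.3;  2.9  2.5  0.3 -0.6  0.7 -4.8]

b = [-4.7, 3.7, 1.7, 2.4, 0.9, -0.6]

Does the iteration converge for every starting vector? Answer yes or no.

no

Let D = diag(7.8, -7.1, -7.8, -4.3, -4.1, -4.8); L, U the strict triangles.
T_J = -D⁻¹(L+U): T[3,1] = -(-0.5)/(-4.3) = -0.1163; T[3,3] = 0.
  T[0,:] = [+0.0000 -0.4487 -0.3846 +0.0769 -0.0769 +0.4744]
  T[1,:] = [-0.1831 +0.0000 -0.2113 -0.1831 -0.5070 +0.3803]
  T[2,:] = [-0.1667 -0.4359 +0.0000 +0.4744 -0.3333 +0.0641]
  T[3,:] = [-0.0698 -0.1163 -0.8372 +0.0000 -0.2326 -0.2093]
  T[4,:] = [-0.1463 -0.2927 +0.0732 +0.1463 +0.0000 +0.8049]
  T[5,:] = [+0.6042 +0.5208 +0.0625 -0.1250 +0.1458 +0.0000]
moduli |λ_i(T)| = 1.2210, 0.6468, 0.6311, 0.6311, 0.3119, 0.3119.
ρ(T) = max|λ| = 1.2210; 1.2210 > 1, so it fails to converge.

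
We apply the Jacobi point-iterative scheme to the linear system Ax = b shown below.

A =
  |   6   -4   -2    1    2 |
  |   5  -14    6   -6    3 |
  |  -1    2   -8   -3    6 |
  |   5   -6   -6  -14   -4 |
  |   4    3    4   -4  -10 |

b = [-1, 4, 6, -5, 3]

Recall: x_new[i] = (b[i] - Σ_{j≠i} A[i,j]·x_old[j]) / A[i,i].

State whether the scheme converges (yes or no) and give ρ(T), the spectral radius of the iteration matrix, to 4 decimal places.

Write A = D+L+U with D = diag(6, -14, -8, -14, -10).
Jacobi: T = -D⁻¹(L+U), T[0,1] = -(-4)/(6) = +0.6667; T[0,0] = 0.
  T[0,:] = [+0.0000  +0.6667  +0.3333  -0.1667  -0.3333]
  T[1,:] = [+0.3571  +0.0000  +0.4286  -0.4286  +0.2143]
  T[2,:] = [-0.1250  +0.2500  +0.0000  -0.3750  +0.7500]
  T[3,:] = [+0.3571  -0.4286  -0.4286  +0.0000  -0.2857]
  T[4,:] = [+0.4000  +0.3000  +0.4000  -0.4000  +0.0000]
eigenvalue magnitudes: 1.2180, 0.5036, 0.4190, 0.2576, 0.2576.
ρ = 1.2180; 1.2180 > 1: divergent.

no, ρ = 1.2180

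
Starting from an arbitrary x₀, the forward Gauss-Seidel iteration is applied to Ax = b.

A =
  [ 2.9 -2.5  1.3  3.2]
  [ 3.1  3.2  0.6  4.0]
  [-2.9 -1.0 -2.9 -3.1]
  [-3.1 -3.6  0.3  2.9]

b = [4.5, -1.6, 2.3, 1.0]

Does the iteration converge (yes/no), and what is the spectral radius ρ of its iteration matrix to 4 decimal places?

no, ρ = 1.4380

Diagonal D = diag(2.9, 3.2, -2.9, 2.9); L, U strict lower/upper.
GS T = -(D+L)⁻¹U: row 0 first, T[0,3] = -(3.2)/(2.9) = -1.1034; later rows by forward substitution.
  T[0,:] = [+0.0000  +0.8621  -0.4483  -1.1034]
  T[1,:] = [+0.0000  -0.8351  +0.2468  -0.1810]
  T[2,:] = [+0.0000  -0.5741  +0.3632  +0.0969]
  T[3,:] = [+0.0000  -0.0558  -0.2104  -1.4143]
moduli |λ_i(T)| = 1.4380, 0.6468, 0.1986, 0.0000.
ρ(T) = max|λ| = 1.4380; 1.4380 > 1 ⇒ diverges.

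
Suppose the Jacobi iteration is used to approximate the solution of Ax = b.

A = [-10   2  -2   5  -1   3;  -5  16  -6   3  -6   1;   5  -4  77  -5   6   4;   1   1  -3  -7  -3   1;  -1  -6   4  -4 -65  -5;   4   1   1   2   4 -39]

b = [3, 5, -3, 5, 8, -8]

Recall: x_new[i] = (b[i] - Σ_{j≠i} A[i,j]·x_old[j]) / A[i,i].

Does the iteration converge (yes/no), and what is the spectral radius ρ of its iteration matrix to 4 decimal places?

yes, ρ = 0.4659

Split A = D + L + U, D = diag(-10, 16, 77, -7, -65, -39).
Jacobi: T = -D⁻¹(L+U), T[2,1] = -(-4)/(77) = +0.0519; T[2,2] = 0.
  T[0,:] = [+0.0000  +0.2000  -0.2000  +0.5000  -0.1000  +0.3000]
  T[1,:] = [+0.3125  +0.0000  +0.3750  -0.1875  +0.3750  -0.0625]
  T[2,:] = [-0.0649  +0.0519  +0.0000  +0.0649  -0.0779  -0.0519]
  T[3,:] = [+0.1429  +0.1429  -0.4286  +0.0000  -0.4286  +0.1429]
  T[4,:] = [-0.0154  -0.0923  +0.0615  -0.0615  +0.0000  -0.0769]
  T[5,:] = [+0.1026  +0.0256  +0.0256  +0.0513  +0.1026  +0.0000]
|roots of det(T-λI)|: 0.4659, 0.2929, 0.2456, 0.2456, 0.1228, 0.0642.
ρ(T) = max|λ| = 0.4659; 0.4659 < 1, so it converges for any x₀.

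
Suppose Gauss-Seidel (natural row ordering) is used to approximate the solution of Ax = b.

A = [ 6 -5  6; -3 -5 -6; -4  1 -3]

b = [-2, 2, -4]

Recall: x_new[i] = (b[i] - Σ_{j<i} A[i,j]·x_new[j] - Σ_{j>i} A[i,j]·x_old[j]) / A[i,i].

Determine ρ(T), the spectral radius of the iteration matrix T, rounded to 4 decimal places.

1.5140

A = D + L + U where D = diag(6, -5, -3).
GS T = -(D+L)⁻¹U: row 0 first, T[0,1] = -(-5)/(6) = +0.8333; later rows by forward substitution.
  T[0,:] = [+0.0000  +0.8333  -1.0000]
  T[1,:] = [+0.0000  -0.5000  -0.6000]
  T[2,:] = [+0.0000  -1.2778  +1.1333]
|roots of det(T-λI)|: 1.5140, 0.8807, 0.0000.
ρ = 1.5140; 1.5140 > 1, so it fails to converge.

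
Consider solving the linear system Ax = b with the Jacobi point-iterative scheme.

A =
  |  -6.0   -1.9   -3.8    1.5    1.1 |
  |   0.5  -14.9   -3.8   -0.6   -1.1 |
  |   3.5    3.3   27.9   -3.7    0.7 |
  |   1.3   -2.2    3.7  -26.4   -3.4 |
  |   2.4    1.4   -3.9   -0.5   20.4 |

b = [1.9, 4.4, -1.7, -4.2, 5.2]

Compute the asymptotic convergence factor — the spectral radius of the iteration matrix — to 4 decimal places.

Let D = diag(-6, -14.9, 27.9, -26.4, 20.4); L, U the strict triangles.
T_J = -D⁻¹(L+U): T[3,4] = -(-3.4)/(-26.4) = -0.1288; T[3,3] = 0.
  T[0,:] = [+0.0000 -0.3167 -0.6333 +0.2500 +0.1833]
  T[1,:] = [+0.0336 +0.0000 -0.2550 -0.0403 -0.0738]
  T[2,:] = [-0.1254 -0.1183 +0.0000 +0.1326 -0.0251]
  T[3,:] = [+0.0492 -0.0833 +0.1402 +0.0000 -0.1288]
  T[4,:] = [-0.1176 -0.0686 +0.1912 +0.0245 +0.0000]
|eigenvalues of T|: 0.3914, 0.2062, 0.2062, 0.1531, 0.1018.
ρ = 0.3914; 0.3914 < 1: convergent.

0.3914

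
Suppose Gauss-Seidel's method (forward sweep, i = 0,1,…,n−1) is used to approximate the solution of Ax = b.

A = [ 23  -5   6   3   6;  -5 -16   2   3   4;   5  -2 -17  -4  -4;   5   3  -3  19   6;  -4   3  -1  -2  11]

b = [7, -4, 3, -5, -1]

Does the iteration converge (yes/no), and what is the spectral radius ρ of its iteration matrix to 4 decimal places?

yes, ρ = 0.6387

A = D + L + U where D = diag(23, -16, -17, 19, 11).
GS T = -(D+L)⁻¹U: row 0 first, T[0,3] = -(3)/(23) = -0.1304; later rows by forward substitution.
  T[0,:] = [+0.0000, +0.2174, -0.2609, -0.1304, -0.2609]
  T[1,:] = [+0.0000, -0.0679, +0.2065, +0.2283, +0.3315]
  T[2,:] = [+0.0000, +0.0719, -0.1010, -0.3005, -0.3510]
  T[3,:] = [+0.0000, -0.0351, +0.0201, -0.0492, -0.3549]
  T[4,:] = [+0.0000, +0.0977, -0.1567, -0.1459, -0.2817]
moduli |λ_i(T)| = 0.6387, 0.1439, 0.1439, 0.0555, 0.0000.
ρ = 0.6387; 0.6387 < 1 ⇒ converges.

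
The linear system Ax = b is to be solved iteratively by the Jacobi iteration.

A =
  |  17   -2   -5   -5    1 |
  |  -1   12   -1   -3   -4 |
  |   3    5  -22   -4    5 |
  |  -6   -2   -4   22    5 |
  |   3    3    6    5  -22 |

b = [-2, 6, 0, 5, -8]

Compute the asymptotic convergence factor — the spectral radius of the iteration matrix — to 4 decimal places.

A = D + L + U where D = diag(17, 12, -22, 22, -22).
T_J = -D⁻¹(L+U): T[2,1] = -(5)/(-22) = +0.2273; T[2,2] = 0.
  T[0,:] = [+0.0000  +0.1176  +0.2941  +0.2941  -0.0588]
  T[1,:] = [+0.0833  +0.0000  +0.0833  +0.2500  +0.3333]
  T[2,:] = [+0.1364  +0.2273  +0.0000  -0.1818  +0.2273]
  T[3,:] = [+0.2727  +0.0909  +0.1818  +0.0000  -0.2273]
  T[4,:] = [+0.1364  +0.1364  +0.2727  +0.2273  +0.0000]
moduli |λ_i(T)| = 0.5661, 0.2822, 0.2329, 0.2329, 0.0013.
ρ = 0.5661; 0.5661 < 1 ⇒ converges.

0.5661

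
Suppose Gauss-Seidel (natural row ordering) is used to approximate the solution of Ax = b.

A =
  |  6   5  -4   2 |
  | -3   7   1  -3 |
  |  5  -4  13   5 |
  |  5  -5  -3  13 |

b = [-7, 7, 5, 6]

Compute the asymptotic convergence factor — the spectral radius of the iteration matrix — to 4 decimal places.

0.6113

Diagonal D = diag(6, 7, 13, 13); L, U strict lower/upper.
Gauss-Seidel: T = -(D+L)⁻¹U, row 0 first, T[0,3] = -(2)/(6) = -0.3333; later rows by forward substitution.
  T[0,:] = [+0.0000, -0.8333, +0.6667, -0.3333]
  T[1,:] = [+0.0000, -0.3571, +0.1429, +0.2857]
  T[2,:] = [+0.0000, +0.2106, -0.2125, -0.1685]
  T[3,:] = [+0.0000, +0.2318, -0.2505, +0.1992]
eigenvalue magnitudes: 0.6113, 0.3286, 0.0877, 0.0000.
ρ = 0.6113; 0.6113 < 1, so it converges for any x₀.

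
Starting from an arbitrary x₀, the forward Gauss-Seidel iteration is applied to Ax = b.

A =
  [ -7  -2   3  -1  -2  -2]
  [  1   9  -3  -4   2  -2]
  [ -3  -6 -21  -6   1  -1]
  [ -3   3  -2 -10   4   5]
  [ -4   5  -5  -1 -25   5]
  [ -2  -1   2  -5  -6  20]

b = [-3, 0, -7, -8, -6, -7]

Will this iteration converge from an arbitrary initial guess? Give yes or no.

yes

Write A = D+L+U with D = diag(-7, 9, -21, -10, -25, 20).
GS T = -(D+L)⁻¹U: row 0 first, T[0,4] = -(-2)/(-7) = -0.2857; later rows by forward substitution.
  T[0,:] = [+0.0000  -0.2857  +0.4286  -0.1429  -0.2857  -0.2857]
  T[1,:] = [+0.0000  +0.0317  +0.2857  +0.4603  -0.1905  +0.2540]
  T[2,:] = [+0.0000  +0.0317  -0.1429  -0.3968  +0.1429  -0.0794]
  T[3,:] = [+0.0000  +0.0889  -0.0143  +0.2603  +0.4000  +0.6778]
  T[4,:] = [+0.0000  +0.0422  +0.0177  +0.1839  -0.0370  +0.2853]
  T[5,:] = [+0.0000  +0.0047  +0.0732  +0.1687  +0.0365  +0.2471]
|eigenvalues of T|: 0.7035, 0.3237, 0.1693, 0.0751, 0.0751, 0.0000.
spectral radius ρ = 0.7035; 0.7035 < 1: convergent.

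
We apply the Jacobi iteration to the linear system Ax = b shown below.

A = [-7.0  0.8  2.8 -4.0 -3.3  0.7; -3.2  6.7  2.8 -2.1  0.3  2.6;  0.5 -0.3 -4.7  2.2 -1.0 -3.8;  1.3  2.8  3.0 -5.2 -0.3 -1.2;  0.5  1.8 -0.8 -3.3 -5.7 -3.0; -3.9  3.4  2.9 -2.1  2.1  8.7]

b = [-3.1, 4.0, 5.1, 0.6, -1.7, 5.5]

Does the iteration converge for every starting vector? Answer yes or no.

A = D + L + U where D = diag(-7, 6.7, -4.7, -5.2, -5.7, 8.7).
Jacobi T = -D⁻¹(L+U): T[2,5] = -(-3.8)/(-4.7) = -0.8085; T[2,2] = 0.
  T[0,:] = [+0.0000 +0.1143 +0.4000 -0.5714 -0.4714 +0.1000]
  T[1,:] = [+0.4776 +0.0000 -0.4179 +0.3134 -0.0448 -0.3881]
  T[2,:] = [+0.1064 -0.0638 +0.0000 +0.4681 -0.2128 -0.8085]
  T[3,:] = [+0.2500 +0.5385 +0.5769 +0.0000 -0.0577 -0.2308]
  T[4,:] = [+0.0877 +0.3158 -0.1404 -0.5789 +0.0000 -0.5263]
  T[5,:] = [+0.4483 -0.3908 -0.3333 +0.2414 -0.2414 +0.0000]
moduli |λ_i(T)| = 1.2470, 0.6610, 0.6610, 0.4811, 0.4811, 0.2416.
ρ = 1.2470; 1.2470 > 1, so it fails to converge.

no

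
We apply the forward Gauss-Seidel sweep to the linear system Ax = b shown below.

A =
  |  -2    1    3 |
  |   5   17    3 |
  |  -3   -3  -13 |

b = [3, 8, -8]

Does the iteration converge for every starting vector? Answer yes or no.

Let D = diag(-2, 17, -13); L, U the strict triangles.
GS T = -(D+L)⁻¹U: row 0 first, T[0,2] = -(3)/(-2) = +1.5000; later rows by forward substitution.
  T[0,:] = [+0.0000, +0.5000, +1.5000]
  T[1,:] = [+0.0000, -0.1471, -0.6176]
  T[2,:] = [+0.0000, -0.0814, -0.2036]
|λ(T)| sorted: 0.4014, 0.0507, 0.0000.
ρ = 0.4014; 0.4014 < 1, so it converges for any x₀.

yes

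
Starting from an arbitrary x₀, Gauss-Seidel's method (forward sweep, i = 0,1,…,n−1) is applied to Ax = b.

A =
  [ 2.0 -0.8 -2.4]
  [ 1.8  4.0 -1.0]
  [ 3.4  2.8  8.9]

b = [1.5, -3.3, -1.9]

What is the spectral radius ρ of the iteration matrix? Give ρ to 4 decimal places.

Split A = D + L + U, D = diag(2, 4, 8.9).
Gauss-Seidel: T = -(D+L)⁻¹U, row 0 first, T[0,2] = -(-2.4)/(2) = +1.2000; later rows by forward substitution.
  T[0,:] = [+0.0000  +0.4000  +1.2000]
  T[1,:] = [+0.0000  -0.1800  -0.2900]
  T[2,:] = [+0.0000  -0.0962  -0.3672]
eigenvalue magnitudes: 0.4650, 0.0821, 0.0000.
spectral radius ρ = 0.4650; 0.4650 < 1 ⇒ converges.

0.4650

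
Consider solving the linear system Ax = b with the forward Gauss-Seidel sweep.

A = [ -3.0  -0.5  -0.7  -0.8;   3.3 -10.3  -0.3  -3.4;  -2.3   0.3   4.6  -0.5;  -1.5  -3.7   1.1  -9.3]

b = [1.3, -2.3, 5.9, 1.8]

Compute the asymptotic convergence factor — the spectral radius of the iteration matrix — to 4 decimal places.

0.1661

Let D = diag(-3, -10.3, 4.6, -9.3); L, U the strict triangles.
T_GS = -(D+L)⁻¹U: row 0 first, T[0,3] = -(-0.8)/(-3) = -0.2667; later rows by forward substitution.
  T[0,:] = [+0.0000, -0.1667, -0.2333, -0.2667]
  T[1,:] = [+0.0000, -0.0534, -0.1039, -0.4155]
  T[2,:] = [+0.0000, -0.0799, -0.1099, +0.0025]
  T[3,:] = [+0.0000, +0.0387, +0.0660, +0.2086]
|eigenvalues of T|: 0.1661, 0.1249, 0.0041, 0.0000.
ρ(T) = max|λ| = 0.1661; 0.1661 < 1 ⇒ converges.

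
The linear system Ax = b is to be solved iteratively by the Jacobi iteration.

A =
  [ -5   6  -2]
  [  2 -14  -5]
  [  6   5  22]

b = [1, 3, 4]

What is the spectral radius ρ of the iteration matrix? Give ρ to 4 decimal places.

0.7339

Diagonal D = diag(-5, -14, 22); L, U strict lower/upper.
Jacobi T = -D⁻¹(L+U): T[2,1] = -(5)/(22) = -0.2273; T[2,2] = 0.
  T[0,:] = [+0.0000  +1.2000  -0.4000]
  T[1,:] = [+0.1429  +0.0000  -0.3571]
  T[2,:] = [-0.2727  -0.2273  +0.0000]
|eigenvalues of T|: 0.7339, 0.4207, 0.4207.
spectral radius ρ = 0.7339; 0.7339 < 1, so it converges for any x₀.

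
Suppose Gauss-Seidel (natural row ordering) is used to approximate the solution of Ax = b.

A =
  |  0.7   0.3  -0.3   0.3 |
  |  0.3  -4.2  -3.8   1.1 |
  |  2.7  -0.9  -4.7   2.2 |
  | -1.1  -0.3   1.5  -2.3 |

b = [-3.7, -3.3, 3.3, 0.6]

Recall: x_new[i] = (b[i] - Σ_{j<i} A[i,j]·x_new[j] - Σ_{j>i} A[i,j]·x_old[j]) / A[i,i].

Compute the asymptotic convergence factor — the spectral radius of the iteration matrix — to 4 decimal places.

A = D + L + U where D = diag(0.7, -4.2, -4.7, -2.3).
T_GS = -(D+L)⁻¹U: row 0 first, T[0,2] = -(-0.3)/(0.7) = +0.4286; later rows by forward substitution.
  T[0,:] = [+0.0000, -0.4286, +0.4286, -0.4286]
  T[1,:] = [+0.0000, -0.0306, -0.8741, +0.2313]
  T[2,:] = [+0.0000, -0.2403, +0.4136, +0.1776]
  T[3,:] = [+0.0000, +0.0522, +0.1788, +0.2906]
eigenvalue magnitudes: 0.7222, 0.3718, 0.3233, 0.0000.
spectral radius ρ = 0.7222; 0.7222 < 1: convergent.

0.7222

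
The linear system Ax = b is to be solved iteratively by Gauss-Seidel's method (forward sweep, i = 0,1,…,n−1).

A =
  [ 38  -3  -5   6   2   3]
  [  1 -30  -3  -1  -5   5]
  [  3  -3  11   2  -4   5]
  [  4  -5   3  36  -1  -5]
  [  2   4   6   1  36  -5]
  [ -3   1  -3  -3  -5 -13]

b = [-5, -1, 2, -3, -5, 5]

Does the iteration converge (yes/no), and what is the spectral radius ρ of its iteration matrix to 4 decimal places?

Let D = diag(38, -30, 11, 36, 36, -13); L, U the strict triangles.
Gauss-Seidel: T = -(D+L)⁻¹U, row 0 first, T[0,2] = -(-5)/(38) = +0.1316; later rows by forward substitution.
  T[0,:] = [+0.0000 +0.0789 +0.1316 -0.1579 -0.0526 -0.0789]
  T[1,:] = [+0.0000 +0.0026 -0.0956 -0.0386 -0.1684 +0.1640]
  T[2,:] = [+0.0000 -0.0208 -0.0620 -0.1493 +0.3321 -0.3883]
  T[3,:] = [+0.0000 -0.0067 -0.0227 +0.0246 -0.0174 +0.2028]
  T[4,:] = [+0.0000 -0.0010 +0.0143 +0.0373 -0.0332 +0.1841]
  T[5,:] = [+0.0000 -0.0113 -0.0237 +0.0479 -0.0606 +0.0028]
|λ(T)| sorted: 0.1705, 0.0778, 0.0778, 0.0352, 0.0352, 0.0000.
ρ(T) = max|λ| = 0.1705; 0.1705 < 1: convergent.

yes, ρ = 0.1705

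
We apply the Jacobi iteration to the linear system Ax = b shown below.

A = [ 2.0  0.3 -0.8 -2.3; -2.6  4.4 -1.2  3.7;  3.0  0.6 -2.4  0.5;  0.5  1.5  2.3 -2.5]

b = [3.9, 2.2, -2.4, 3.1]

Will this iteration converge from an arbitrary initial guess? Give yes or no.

Diagonal D = diag(2, 4.4, -2.4, -2.5); L, U strict lower/upper.
Jacobi T = -D⁻¹(L+U): T[3,0] = -(0.5)/(-2.5) = +0.2000; T[3,3] = 0.
  T[0,:] = [+0.0000  -0.1500  +0.4000  +1.1500]
  T[1,:] = [+0.5909  +0.0000  +0.2727  -0.8409]
  T[2,:] = [+1.2500  +0.2500  +0.0000  +0.2083]
  T[3,:] = [+0.2000  +0.6000  +0.9200  +0.0000]
moduli |λ_i(T)| = 1.4007, 1.0531, 1.0531, 0.5158.
ρ(T) = max|λ| = 1.4007; 1.4007 > 1: divergent.

no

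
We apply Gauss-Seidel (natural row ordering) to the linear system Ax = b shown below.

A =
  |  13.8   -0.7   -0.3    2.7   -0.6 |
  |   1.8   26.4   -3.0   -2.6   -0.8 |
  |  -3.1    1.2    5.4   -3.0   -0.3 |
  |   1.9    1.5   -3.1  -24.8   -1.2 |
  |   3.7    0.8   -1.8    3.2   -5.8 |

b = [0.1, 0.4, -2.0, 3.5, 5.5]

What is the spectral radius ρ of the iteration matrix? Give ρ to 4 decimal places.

Write A = D+L+U with D = diag(13.8, 26.4, 5.4, -24.8, -5.8).
GS T = -(D+L)⁻¹U: row 0 first, T[0,4] = -(-0.6)/(13.8) = +0.0435; later rows by forward substitution.
  T[0,:] = [+0.0000, +0.0507, +0.0217, -0.1957, +0.0435]
  T[1,:] = [+0.0000, -0.0035, +0.1122, +0.1118, +0.0273]
  T[2,:] = [+0.0000, +0.0299, -0.0124, +0.4184, +0.0744]
  T[3,:] = [+0.0000, -0.0001, +0.0100, -0.0605, -0.0527]
  T[4,:] = [+0.0000, +0.0226, +0.0387, -0.2726, -0.0207]
|eigenvalues of T|: 0.2015, 0.0902, 0.0902, 0.0603, 0.0000.
spectral radius ρ = 0.2015; 0.2015 < 1 ⇒ converges.

0.2015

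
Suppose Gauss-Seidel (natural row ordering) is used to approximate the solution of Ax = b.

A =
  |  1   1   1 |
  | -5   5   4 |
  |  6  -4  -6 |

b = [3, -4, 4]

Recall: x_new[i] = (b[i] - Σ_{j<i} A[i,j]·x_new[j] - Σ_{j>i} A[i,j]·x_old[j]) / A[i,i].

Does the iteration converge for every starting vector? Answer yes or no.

Diagonal D = diag(1, 5, -6); L, U strict lower/upper.
T_GS = -(D+L)⁻¹U: row 0 first, T[0,2] = -(1)/(1) = -1.0000; later rows by forward substitution.
  T[0,:] = [+0.0000, -1.0000, -1.0000]
  T[1,:] = [+0.0000, -1.0000, -1.8000]
  T[2,:] = [+0.0000, -0.3333, +0.2000]
|eigenvalues of T|: 1.3798, 0.5798, 0.0000.
ρ(T) = max|λ| = 1.3798; 1.3798 > 1: divergent.

no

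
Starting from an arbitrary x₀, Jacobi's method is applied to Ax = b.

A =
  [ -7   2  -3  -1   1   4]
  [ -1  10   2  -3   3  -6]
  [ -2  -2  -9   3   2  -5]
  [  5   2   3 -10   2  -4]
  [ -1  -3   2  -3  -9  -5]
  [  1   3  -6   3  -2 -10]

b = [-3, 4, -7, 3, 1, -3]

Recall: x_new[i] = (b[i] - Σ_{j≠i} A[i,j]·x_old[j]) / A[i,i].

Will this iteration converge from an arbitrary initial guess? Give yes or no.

no

Split A = D + L + U, D = diag(-7, 10, -9, -10, -9, -10).
T_J = -D⁻¹(L+U): T[4,0] = -(-1)/(-9) = -0.1111; T[4,4] = 0.
  T[0,:] = [+0.0000  +0.2857  -0.4286  -0.1429  +0.1429  +0.5714]
  T[1,:] = [+0.1000  +0.0000  -0.2000  +0.3000  -0.3000  +0.6000]
  T[2,:] = [-0.2222  -0.2222  +0.0000  +0.3333  +0.2222  -0.5556]
  T[3,:] = [+0.5000  +0.2000  +0.3000  +0.0000  +0.2000  -0.4000]
  T[4,:] = [-0.1111  -0.3333  +0.2222  -0.3333  +0.0000  -0.5556]
  T[5,:] = [+0.1000  +0.3000  -0.6000  +0.3000  -0.2000  +0.0000]
|eigenvalues of T|: 1.1846, 0.6083, 0.6083, 0.3629, 0.3629, 0.3220.
spectral radius ρ = 1.1846; 1.1846 > 1 ⇒ diverges.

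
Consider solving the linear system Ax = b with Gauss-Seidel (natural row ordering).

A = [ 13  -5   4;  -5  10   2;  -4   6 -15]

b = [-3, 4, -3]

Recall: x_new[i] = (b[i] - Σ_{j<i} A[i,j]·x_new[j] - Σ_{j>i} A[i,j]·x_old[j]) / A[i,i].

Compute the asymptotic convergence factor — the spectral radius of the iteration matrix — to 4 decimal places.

Let D = diag(13, 10, -15); L, U the strict triangles.
GS T = -(D+L)⁻¹U: row 0 first, T[0,1] = -(-5)/(13) = +0.3846; later rows by forward substitution.
  T[0,:] = [+0.0000 +0.3846 -0.3077]
  T[1,:] = [+0.0000 +0.1923 -0.3538]
  T[2,:] = [+0.0000 -0.0256 -0.0595]
|λ(T)| sorted: 0.2243, 0.0915, 0.0000.
ρ = 0.2243; 0.2243 < 1 ⇒ converges.

0.2243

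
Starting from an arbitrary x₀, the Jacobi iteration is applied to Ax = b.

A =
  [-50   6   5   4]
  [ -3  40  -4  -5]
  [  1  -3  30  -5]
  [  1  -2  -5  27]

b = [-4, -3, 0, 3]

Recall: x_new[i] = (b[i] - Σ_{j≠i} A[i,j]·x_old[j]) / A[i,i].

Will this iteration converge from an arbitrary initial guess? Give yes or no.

yes

Diagonal D = diag(-50, 40, 30, 27); L, U strict lower/upper.
Jacobi T = -D⁻¹(L+U): T[2,0] = -(1)/(30) = -0.0333; T[2,2] = 0.
  T[0,:] = [+0.0000  +0.1200  +0.1000  +0.0800]
  T[1,:] = [+0.0750  +0.0000  +0.1000  +0.1250]
  T[2,:] = [-0.0333  +0.1000  +0.0000  +0.1667]
  T[3,:] = [-0.0370  +0.0741  +0.1852  +0.0000]
eigenvalue magnitudes: 0.2443, 0.1676, 0.1249, 0.0482.
ρ(T) = max|λ| = 0.2443; 0.2443 < 1: convergent.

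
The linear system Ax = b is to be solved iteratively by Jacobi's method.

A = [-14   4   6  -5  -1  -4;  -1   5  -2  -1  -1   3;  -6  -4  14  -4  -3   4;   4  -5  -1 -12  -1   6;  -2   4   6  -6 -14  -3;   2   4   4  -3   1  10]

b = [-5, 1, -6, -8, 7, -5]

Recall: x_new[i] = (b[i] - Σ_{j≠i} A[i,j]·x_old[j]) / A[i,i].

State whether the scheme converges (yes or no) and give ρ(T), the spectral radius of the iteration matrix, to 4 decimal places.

no, ρ = 1.1751

A = D + L + U where D = diag(-14, 5, 14, -12, -14, 10).
T_J = -D⁻¹(L+U): T[3,0] = -(4)/(-12) = +0.3333; T[3,3] = 0.
  T[0,:] = [+0.0000, +0.2857, +0.4286, -0.3571, -0.0714, -0.2857]
  T[1,:] = [+0.2000, +0.0000, +0.4000, +0.2000, +0.2000, -0.6000]
  T[2,:] = [+0.4286, +0.2857, +0.0000, +0.2857, +0.2143, -0.2857]
  T[3,:] = [+0.3333, -0.4167, -0.0833, +0.0000, -0.0833, +0.5000]
  T[4,:] = [-0.1429, +0.2857, +0.4286, -0.4286, +0.0000, -0.2143]
  T[5,:] = [-0.2000, -0.4000, -0.4000, +0.3000, -0.1000, +0.0000]
|roots of det(T-λI)|: 1.1751, 0.4752, 0.3817, 0.2620, 0.2620, 0.1127.
spectral radius ρ = 1.1751; 1.1751 > 1, so it fails to converge.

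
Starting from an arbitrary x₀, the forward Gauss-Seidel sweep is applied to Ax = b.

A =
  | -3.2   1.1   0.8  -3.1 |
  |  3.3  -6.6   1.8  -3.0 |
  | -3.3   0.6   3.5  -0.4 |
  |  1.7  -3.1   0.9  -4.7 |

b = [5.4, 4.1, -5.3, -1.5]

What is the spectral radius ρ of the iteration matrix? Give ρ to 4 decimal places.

Write A = D+L+U with D = diag(-3.2, -6.6, 3.5, -4.7).
T_GS = -(D+L)⁻¹U: row 0 first, T[0,2] = -(0.8)/(-3.2) = +0.2500; later rows by forward substitution.
  T[0,:] = [+0.0000, +0.3438, +0.2500, -0.9688]
  T[1,:] = [+0.0000, +0.1719, +0.3977, -0.9389]
  T[2,:] = [+0.0000, +0.2946, +0.1675, -0.6381]
  T[3,:] = [+0.0000, +0.0674, -0.1398, +0.1467]
moduli |λ_i(T)| = 0.6037, 0.0801, 0.0801, 0.0000.
spectral radius ρ = 0.6037; 0.6037 < 1, so it converges for any x₀.

0.6037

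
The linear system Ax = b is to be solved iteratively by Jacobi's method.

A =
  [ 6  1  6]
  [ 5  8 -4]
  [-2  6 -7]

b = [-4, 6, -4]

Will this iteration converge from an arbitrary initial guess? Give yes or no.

no

A = D + L + U where D = diag(6, 8, -7).
Jacobi T = -D⁻¹(L+U): T[2,0] = -(-2)/(-7) = -0.2857; T[2,2] = 0.
  T[0,:] = [+0.0000, -0.1667, -1.0000]
  T[1,:] = [-0.6250, +0.0000, +0.5000]
  T[2,:] = [-0.2857, +0.8571, +0.0000]
moduli |λ_i(T)| = 1.1436, 0.6995, 0.6995.
ρ(T) = max|λ| = 1.1436; 1.1436 > 1 ⇒ diverges.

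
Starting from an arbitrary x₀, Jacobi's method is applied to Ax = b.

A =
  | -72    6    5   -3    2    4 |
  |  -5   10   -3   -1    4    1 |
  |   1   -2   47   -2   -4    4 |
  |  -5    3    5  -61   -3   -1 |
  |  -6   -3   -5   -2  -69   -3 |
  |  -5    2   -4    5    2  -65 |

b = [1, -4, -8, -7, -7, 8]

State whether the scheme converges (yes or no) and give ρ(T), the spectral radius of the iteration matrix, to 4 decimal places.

yes, ρ = 0.2777

Write A = D+L+U with D = diag(-72, 10, 47, -61, -69, -65).
Jacobi: T = -D⁻¹(L+U), T[4,0] = -(-6)/(-69) = -0.0870; T[4,4] = 0.
  T[0,:] = [+0.0000  +0.0833  +0.0694  -0.0417  +0.0278  +0.0556]
  T[1,:] = [+0.5000  +0.0000  +0.3000  +0.1000  -0.4000  -0.1000]
  T[2,:] = [-0.0213  +0.0426  +0.0000  +0.0426  +0.0851  -0.0851]
  T[3,:] = [-0.0820  +0.0492  +0.0820  +0.0000  -0.0492  -0.0164]
  T[4,:] = [-0.0870  -0.0435  -0.0725  -0.0290  +0.0000  -0.0435]
  T[5,:] = [-0.0769  +0.0308  -0.0615  +0.0769  +0.0308  +0.0000]
eigenvalue magnitudes: 0.2777, 0.2048, 0.1134, 0.1134, 0.0783, 0.0783.
ρ = 0.2777; 0.2777 < 1, so it converges for any x₀.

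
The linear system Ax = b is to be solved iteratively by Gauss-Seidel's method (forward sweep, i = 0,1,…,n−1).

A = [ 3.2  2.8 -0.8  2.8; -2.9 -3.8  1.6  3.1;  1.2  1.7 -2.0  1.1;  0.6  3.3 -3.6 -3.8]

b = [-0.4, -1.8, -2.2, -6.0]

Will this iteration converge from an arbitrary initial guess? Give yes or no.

A = D + L + U where D = diag(3.2, -3.8, -2, -3.8).
GS T = -(D+L)⁻¹U: row 0 first, T[0,1] = -(2.8)/(3.2) = -0.8750; later rows by forward substitution.
  T[0,:] = [+0.0000  -0.8750  +0.2500  -0.8750]
  T[1,:] = [+0.0000  +0.6678  +0.2303  +1.4836]
  T[2,:] = [+0.0000  +0.0426  +0.3457  +1.2860]
  T[3,:] = [+0.0000  +0.4014  -0.0881  -0.0681]
|roots of det(T-λI)|: 1.1986, 0.3333, 0.0801, 0.0000.
ρ = 1.1986; 1.1986 > 1, so it fails to converge.

no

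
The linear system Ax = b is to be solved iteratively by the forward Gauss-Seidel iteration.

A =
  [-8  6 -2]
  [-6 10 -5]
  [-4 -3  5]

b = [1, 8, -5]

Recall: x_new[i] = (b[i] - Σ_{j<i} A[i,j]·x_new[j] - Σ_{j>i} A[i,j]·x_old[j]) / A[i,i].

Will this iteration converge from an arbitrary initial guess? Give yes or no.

yes

A = D + L + U where D = diag(-8, 10, 5).
GS T = -(D+L)⁻¹U: row 0 first, T[0,1] = -(6)/(-8) = +0.7500; later rows by forward substitution.
  T[0,:] = [+0.0000, +0.7500, -0.2500]
  T[1,:] = [+0.0000, +0.4500, +0.3500]
  T[2,:] = [+0.0000, +0.8700, +0.0100]
moduli |λ_i(T)| = 0.8241, 0.3641, 0.0000.
ρ = 0.8241; 0.8241 < 1: convergent.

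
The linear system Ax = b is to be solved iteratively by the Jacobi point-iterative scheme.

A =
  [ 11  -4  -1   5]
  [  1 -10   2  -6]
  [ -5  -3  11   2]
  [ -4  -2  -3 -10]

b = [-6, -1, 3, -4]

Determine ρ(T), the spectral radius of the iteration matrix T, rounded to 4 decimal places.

Diagonal D = diag(11, -10, 11, -10); L, U strict lower/upper.
Jacobi T = -D⁻¹(L+U): T[0,1] = -(-4)/(11) = +0.3636; T[0,0] = 0.
  T[0,:] = [+0.0000 +0.3636 +0.0909 -0.4545]
  T[1,:] = [+0.1000 +0.0000 +0.2000 -0.6000]
  T[2,:] = [+0.4545 +0.2727 +0.0000 -0.1818]
  T[3,:] = [-0.4000 -0.2000 -0.3000 +0.0000]
|roots of det(T-λI)|: 0.9041, 0.4140, 0.4140, 0.2352.
spectral radius ρ = 0.9041; 0.9041 < 1 ⇒ converges.

0.9041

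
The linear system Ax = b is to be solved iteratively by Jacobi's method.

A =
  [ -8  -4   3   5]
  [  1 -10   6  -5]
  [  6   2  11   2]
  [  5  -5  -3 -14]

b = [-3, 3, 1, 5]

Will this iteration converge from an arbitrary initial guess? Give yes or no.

A = D + L + U where D = diag(-8, -10, 11, -14).
T_J = -D⁻¹(L+U): T[0,2] = -(3)/(-8) = +0.3750; T[0,0] = 0.
  T[0,:] = [+0.0000  -0.5000  +0.3750  +0.6250]
  T[1,:] = [+0.1000  +0.0000  +0.6000  -0.5000]
  T[2,:] = [-0.5455  -0.1818  +0.0000  -0.1818]
  T[3,:] = [+0.3571  -0.3571  -0.2143  +0.0000]
|roots of det(T-λI)|: 0.8417, 0.6808, 0.6808, 0.5168.
ρ = 0.8417; 0.8417 < 1 ⇒ converges.

yes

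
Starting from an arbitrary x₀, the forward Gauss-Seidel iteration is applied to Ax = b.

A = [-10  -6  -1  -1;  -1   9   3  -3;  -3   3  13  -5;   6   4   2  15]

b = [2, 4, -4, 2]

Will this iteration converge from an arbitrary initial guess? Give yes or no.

A = D + L + U where D = diag(-10, 9, 13, 15).
GS T = -(D+L)⁻¹U: row 0 first, T[0,3] = -(-1)/(-10) = -0.1000; later rows by forward substitution.
  T[0,:] = [+0.0000 -0.6000 -0.1000 -0.1000]
  T[1,:] = [+0.0000 -0.0667 -0.3444 +0.3222]
  T[2,:] = [+0.0000 -0.1231 +0.0564 +0.2872]
  T[3,:] = [+0.0000 +0.2742 +0.1243 -0.0842]
|roots of det(T-λI)|: 0.5268, 0.2417, 0.2417, 0.0000.
spectral radius ρ = 0.5268; 0.5268 < 1: convergent.

yes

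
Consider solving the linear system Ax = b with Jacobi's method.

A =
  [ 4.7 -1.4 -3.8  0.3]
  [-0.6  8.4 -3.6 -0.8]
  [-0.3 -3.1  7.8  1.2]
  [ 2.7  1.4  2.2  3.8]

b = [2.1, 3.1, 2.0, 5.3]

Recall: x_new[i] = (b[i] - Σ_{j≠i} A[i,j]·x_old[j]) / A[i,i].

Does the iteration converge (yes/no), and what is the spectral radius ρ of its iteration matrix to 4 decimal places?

A = D + L + U where D = diag(4.7, 8.4, 7.8, 3.8).
T_J = -D⁻¹(L+U): T[2,3] = -(1.2)/(7.8) = -0.1538; T[2,2] = 0.
  T[0,:] = [+0.0000 +0.2979 +0.8085 -0.0638]
  T[1,:] = [+0.0714 +0.0000 +0.4286 +0.0952]
  T[2,:] = [+0.0385 +0.3974 +0.0000 -0.1538]
  T[3,:] = [-0.7105 -0.3684 -0.5789 +0.0000]
eigenvalue magnitudes: 0.6683, 0.4425, 0.4425, 0.0935.
spectral radius ρ = 0.6683; 0.6683 < 1 ⇒ converges.

yes, ρ = 0.6683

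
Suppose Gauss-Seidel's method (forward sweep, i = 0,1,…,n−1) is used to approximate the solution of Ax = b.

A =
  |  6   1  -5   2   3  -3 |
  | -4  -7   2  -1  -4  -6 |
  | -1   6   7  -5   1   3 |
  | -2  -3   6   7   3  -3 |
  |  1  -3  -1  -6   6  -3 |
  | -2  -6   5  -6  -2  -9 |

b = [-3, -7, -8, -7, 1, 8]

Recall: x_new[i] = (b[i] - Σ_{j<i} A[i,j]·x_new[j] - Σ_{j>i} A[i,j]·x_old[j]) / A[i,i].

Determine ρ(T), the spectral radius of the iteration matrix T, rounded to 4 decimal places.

Let D = diag(6, -7, 7, 7, 6, -9); L, U the strict triangles.
GS T = -(D+L)⁻¹U: row 0 first, T[0,2] = -(-5)/(6) = +0.8333; later rows by forward substitution.
  T[0,:] = [+0.0000  -0.1667  +0.8333  -0.3333  -0.5000  +0.5000]
  T[1,:] = [+0.0000  +0.0952  -0.1905  +0.0476  -0.2857  -1.1429]
  T[2,:] = [+0.0000  -0.1054  +0.2823  +0.6259  +0.0306  +0.6224]
  T[3,:] = [+0.0000  +0.0836  -0.0855  -0.6113  -0.7201  -0.4519]
  T[4,:] = [+0.0000  +0.1414  -0.2726  -0.4276  -0.7745  -0.5029]
  T[5,:] = [+0.0000  -0.1722  +0.2162  +0.8926  +0.9708  +1.4096]
|eigenvalues of T|: 1.2051, 0.8871, 0.3202, 0.2148, 0.0220, 0.0000.
spectral radius ρ = 1.2051; 1.2051 > 1 ⇒ diverges.

1.2051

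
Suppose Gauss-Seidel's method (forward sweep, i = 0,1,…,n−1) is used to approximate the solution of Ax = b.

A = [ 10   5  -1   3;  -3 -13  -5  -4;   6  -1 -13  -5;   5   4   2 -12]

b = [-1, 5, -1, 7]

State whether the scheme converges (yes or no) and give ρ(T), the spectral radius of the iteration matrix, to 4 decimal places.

yes, ρ = 0.5867

A = D + L + U where D = diag(10, -13, -13, -12).
GS T = -(D+L)⁻¹U: row 0 first, T[0,1] = -(5)/(10) = -0.5000; later rows by forward substitution.
  T[0,:] = [+0.0000, -0.5000, +0.1000, -0.3000]
  T[1,:] = [+0.0000, +0.1154, -0.4077, -0.2385]
  T[2,:] = [+0.0000, -0.2396, +0.0775, -0.5047]
  T[3,:] = [+0.0000, -0.2098, -0.0813, -0.2886]
|roots of det(T-λI)|: 0.5867, 0.3334, 0.1576, 0.0000.
ρ = 0.5867; 0.5867 < 1, so it converges for any x₀.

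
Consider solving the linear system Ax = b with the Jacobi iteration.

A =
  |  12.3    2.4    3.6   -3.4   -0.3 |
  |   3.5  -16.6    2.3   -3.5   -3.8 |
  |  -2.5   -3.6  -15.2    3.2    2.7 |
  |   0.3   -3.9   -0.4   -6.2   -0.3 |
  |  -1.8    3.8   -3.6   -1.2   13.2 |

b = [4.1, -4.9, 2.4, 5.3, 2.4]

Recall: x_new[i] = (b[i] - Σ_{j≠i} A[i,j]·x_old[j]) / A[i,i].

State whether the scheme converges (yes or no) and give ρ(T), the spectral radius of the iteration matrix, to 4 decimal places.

Write A = D+L+U with D = diag(12.3, -16.6, -15.2, -6.2, 13.2).
Jacobi: T = -D⁻¹(L+U), T[2,4] = -(2.7)/(-15.2) = +0.1776; T[2,2] = 0.
  T[0,:] = [+0.0000, -0.1951, -0.2927, +0.2764, +0.0244]
  T[1,:] = [+0.2108, +0.0000, +0.1386, -0.2108, -0.2289]
  T[2,:] = [-0.1645, -0.2368, +0.0000, +0.2105, +0.1776]
  T[3,:] = [+0.0484, -0.6290, -0.0645, +0.0000, -0.0484]
  T[4,:] = [+0.1364, -0.2879, +0.2727, +0.0909, +0.0000]
|λ(T)| sorted: 0.5492, 0.4283, 0.1726, 0.1726, 0.1198.
spectral radius ρ = 0.5492; 0.5492 < 1, so it converges for any x₀.

yes, ρ = 0.5492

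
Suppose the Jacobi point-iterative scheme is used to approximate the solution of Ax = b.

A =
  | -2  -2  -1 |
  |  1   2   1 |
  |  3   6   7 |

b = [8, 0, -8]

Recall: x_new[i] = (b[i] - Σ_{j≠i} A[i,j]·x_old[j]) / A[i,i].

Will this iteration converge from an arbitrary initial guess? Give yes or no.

Diagonal D = diag(-2, 2, 7); L, U strict lower/upper.
Jacobi: T = -D⁻¹(L+U), T[0,2] = -(-1)/(-2) = -0.5000; T[0,0] = 0.
  T[0,:] = [+0.0000 -1.0000 -0.5000]
  T[1,:] = [-0.5000 +0.0000 -0.5000]
  T[2,:] = [-0.4286 -0.8571 +0.0000]
|λ(T)| sorted: 1.2221, 0.7617, 0.4604.
ρ(T) = max|λ| = 1.2221; 1.2221 > 1, so it fails to converge.

no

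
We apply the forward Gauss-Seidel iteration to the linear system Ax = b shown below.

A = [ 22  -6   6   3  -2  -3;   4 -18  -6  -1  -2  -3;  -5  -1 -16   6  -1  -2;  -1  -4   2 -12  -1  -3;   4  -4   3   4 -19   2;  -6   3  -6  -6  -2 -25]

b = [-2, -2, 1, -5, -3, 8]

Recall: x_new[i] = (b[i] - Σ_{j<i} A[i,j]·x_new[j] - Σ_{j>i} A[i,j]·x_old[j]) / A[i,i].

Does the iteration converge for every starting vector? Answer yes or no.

Diagonal D = diag(22, -18, -16, -12, -19, -25); L, U strict lower/upper.
T_GS = -(D+L)⁻¹U: row 0 first, T[0,4] = -(-2)/(22) = +0.0909; later rows by forward substitution.
  T[0,:] = [+0.0000, +0.2727, -0.2727, -0.1364, +0.0909, +0.1364]
  T[1,:] = [+0.0000, +0.0606, -0.3939, -0.0859, -0.0909, -0.1364]
  T[2,:] = [+0.0000, -0.0890, +0.1098, +0.4230, -0.0852, -0.1591]
  T[3,:] = [+0.0000, -0.0578, +0.1723, +0.1105, -0.0748, -0.2424]
  T[4,:] = [+0.0000, +0.0184, +0.0791, +0.0794, +0.0091, +0.0865]
  T[5,:] = [+0.0000, -0.0244, -0.0559, -0.1120, +0.0050, +0.0404]
|roots of det(T-λI)|: 0.5067, 0.1421, 0.1421, 0.1370, 0.0512, 0.0000.
ρ(T) = max|λ| = 0.5067; 0.5067 < 1 ⇒ converges.

yes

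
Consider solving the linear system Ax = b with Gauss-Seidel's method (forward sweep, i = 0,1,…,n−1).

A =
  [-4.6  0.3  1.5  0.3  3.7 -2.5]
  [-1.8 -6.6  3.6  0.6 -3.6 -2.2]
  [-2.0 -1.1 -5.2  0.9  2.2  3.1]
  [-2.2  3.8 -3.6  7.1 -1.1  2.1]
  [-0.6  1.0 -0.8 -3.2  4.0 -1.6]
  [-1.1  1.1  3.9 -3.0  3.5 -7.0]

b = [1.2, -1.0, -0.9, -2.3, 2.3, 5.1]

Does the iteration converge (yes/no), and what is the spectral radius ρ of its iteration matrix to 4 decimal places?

no, ρ = 1.1537

Split A = D + L + U, D = diag(-4.6, -6.6, -5.2, 7.1, 4, -7).
Gauss-Seidel: T = -(D+L)⁻¹U, row 0 first, T[0,2] = -(1.5)/(-4.6) = +0.3261; later rows by forward substitution.
  T[0,:] = [+0.0000, +0.0652, +0.3261, +0.0652, +0.8043, -0.5435]
  T[1,:] = [+0.0000, -0.0178, +0.4565, +0.0731, -0.7648, -0.1851]
  T[2,:] = [+0.0000, -0.0213, -0.2220, +0.1325, +0.2755, +0.8443]
  T[3,:] = [+0.0000, +0.0189, -0.2559, +0.0483, +0.9532, +0.0630]
  T[4,:] = [+0.0000, +0.0251, -0.3143, +0.0566, +1.1295, +0.5840]
  T[5,:] = [+0.0000, -0.0205, -0.1507, +0.0827, +0.0632, +0.7917]
|roots of det(T-λI)|: 1.1537, 0.5358, 0.0923, 0.0923, 0.0114, 0.0000.
spectral radius ρ = 1.1537; 1.1537 > 1 ⇒ diverges.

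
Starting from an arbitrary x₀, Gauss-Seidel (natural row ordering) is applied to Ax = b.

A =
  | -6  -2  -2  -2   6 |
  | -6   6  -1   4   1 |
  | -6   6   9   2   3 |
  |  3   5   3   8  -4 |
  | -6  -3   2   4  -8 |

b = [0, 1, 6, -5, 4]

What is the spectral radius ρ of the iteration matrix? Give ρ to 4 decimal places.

Diagonal D = diag(-6, 6, 9, 8, -8); L, U strict lower/upper.
T_GS = -(D+L)⁻¹U: row 0 first, T[0,1] = -(-2)/(-6) = -0.3333; later rows by forward substitution.
  T[0,:] = [+0.0000 -0.3333 -0.3333 -0.3333 +1.0000]
  T[1,:] = [+0.0000 -0.3333 -0.1667 -1.0000 +0.8333]
  T[2,:] = [+0.0000 +0.0000 -0.1111 +0.2222 -0.2222]
  T[3,:] = [+0.0000 +0.3333 +0.2708 +0.6667 -0.3125]
  T[4,:] = [+0.0000 +0.5417 +0.4201 +1.0139 -1.2743]
|λ(T)| sorted: 1.2915, 0.1857, 0.1857, 0.1039, 0.0000.
ρ(T) = max|λ| = 1.2915; 1.2915 > 1 ⇒ diverges.

1.2915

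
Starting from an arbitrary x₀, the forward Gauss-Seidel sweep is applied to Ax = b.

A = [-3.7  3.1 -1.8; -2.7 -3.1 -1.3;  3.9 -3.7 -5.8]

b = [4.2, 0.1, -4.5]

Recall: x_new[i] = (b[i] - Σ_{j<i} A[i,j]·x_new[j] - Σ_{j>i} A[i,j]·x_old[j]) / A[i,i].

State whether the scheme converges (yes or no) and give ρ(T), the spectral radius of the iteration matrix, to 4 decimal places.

Write A = D+L+U with D = diag(-3.7, -3.1, -5.8).
T_GS = -(D+L)⁻¹U: row 0 first, T[0,1] = -(3.1)/(-3.7) = +0.8378; later rows by forward substitution.
  T[0,:] = [+0.0000  +0.8378  -0.4865]
  T[1,:] = [+0.0000  -0.7297  +0.0044]
  T[2,:] = [+0.0000  +1.0289  -0.3299]
eigenvalue magnitudes: 0.7406, 0.3190, 0.0000.
spectral radius ρ = 0.7406; 0.7406 < 1, so it converges for any x₀.

yes, ρ = 0.7406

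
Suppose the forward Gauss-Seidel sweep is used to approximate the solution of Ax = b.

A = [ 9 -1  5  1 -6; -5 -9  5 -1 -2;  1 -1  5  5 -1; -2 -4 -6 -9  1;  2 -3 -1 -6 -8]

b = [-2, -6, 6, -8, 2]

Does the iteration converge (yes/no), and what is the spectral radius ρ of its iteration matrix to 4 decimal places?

Write A = D+L+U with D = diag(9, -9, 5, -9, -8).
GS T = -(D+L)⁻¹U: row 0 first, T[0,3] = -(1)/(9) = -0.1111; later rows by forward substitution.
  T[0,:] = [+0.0000, +0.1111, -0.5556, -0.1111, +0.6667]
  T[1,:] = [+0.0000, -0.0617, +0.8642, -0.0494, -0.5926]
  T[2,:] = [+0.0000, -0.0346, +0.2840, -0.9877, -0.0519]
  T[3,:] = [+0.0000, +0.0258, -0.4499, +0.7051, +0.2609]
  T[4,:] = [+0.0000, +0.0359, -0.1610, -0.4146, +0.1997]
eigenvalue magnitudes: 1.1221, 0.1708, 0.1708, 0.0524, 0.0000.
ρ(T) = max|λ| = 1.1221; 1.1221 > 1 ⇒ diverges.

no, ρ = 1.1221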